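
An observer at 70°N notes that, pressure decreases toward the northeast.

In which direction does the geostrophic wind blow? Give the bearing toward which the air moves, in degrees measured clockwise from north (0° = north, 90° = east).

The pressure-gradient force points toward the northeast (bearing 045°).
Geostrophic balance: in the Northern Hemisphere the Coriolis force deflects motion to the right, so the geostrophic wind blows 90° to the right of the pressure-gradient force (low pressure on the left).
Rotating 045° by 90° clockwise gives 135° — the wind blows toward the southeast.

135°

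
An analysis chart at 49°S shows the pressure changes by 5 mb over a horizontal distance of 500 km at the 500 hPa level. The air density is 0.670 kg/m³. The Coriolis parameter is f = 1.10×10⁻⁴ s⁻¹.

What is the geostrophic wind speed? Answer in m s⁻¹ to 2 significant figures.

14 m s⁻¹

Pressure gradient: |∂P/∂n| = 500 Pa / 500000 m = 1.00×10⁻³ Pa/m
Geostrophic balance (pressure-gradient force = Coriolis force):
V_g = (1/(fρ)) |∂P/∂n| = 1.00×10⁻³ / (1.10×10⁻⁴ × 0.670) = 13.6 m/s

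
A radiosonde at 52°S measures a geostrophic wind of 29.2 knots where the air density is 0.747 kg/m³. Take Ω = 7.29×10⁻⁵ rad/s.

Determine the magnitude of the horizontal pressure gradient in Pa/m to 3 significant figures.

Coriolis parameter at 52°S:
f = 2Ω sin φ = 2 × 7.29×10⁻⁵ × sin 52° = 1.15×10⁻⁴ s⁻¹
Wind speed in SI: 29.2 knots = 15.0 m/s
Geostrophic balance rearranged: |∂P/∂n| = f ρ V_g
|∂P/∂n| = 1.15×10⁻⁴ × 0.747 × 15.0 = 1.29×10⁻³ Pa/m

1.29×10⁻³ Pa/m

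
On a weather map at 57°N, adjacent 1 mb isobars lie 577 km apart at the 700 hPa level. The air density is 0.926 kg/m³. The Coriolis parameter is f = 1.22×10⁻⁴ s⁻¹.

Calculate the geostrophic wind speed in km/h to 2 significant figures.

Pressure gradient: |∂P/∂n| = 100 Pa / 577000 m = 1.73×10⁻⁴ Pa/m
Geostrophic balance (pressure-gradient force = Coriolis force):
V_g = (1/(fρ)) |∂P/∂n| = 1.73×10⁻⁴ / (1.22×10⁻⁴ × 0.926) = 1.53 m/s
Converting: 1.53 m/s × 3.6 = 5.5 km/h

5.5 km/h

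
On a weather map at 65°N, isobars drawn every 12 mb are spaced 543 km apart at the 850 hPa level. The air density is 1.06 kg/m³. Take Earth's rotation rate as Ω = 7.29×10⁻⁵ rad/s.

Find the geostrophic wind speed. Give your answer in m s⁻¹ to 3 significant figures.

15.8 m s⁻¹

Coriolis parameter at 65°N:
f = 2Ω sin φ = 2 × 7.29×10⁻⁵ × sin 65° = 1.32×10⁻⁴ s⁻¹
Pressure gradient: |∂P/∂n| = 1200 Pa / 543000 m = 2.21×10⁻³ Pa/m
Geostrophic balance (pressure-gradient force = Coriolis force):
V_g = (1/(fρ)) |∂P/∂n| = 2.21×10⁻³ / (1.32×10⁻⁴ × 1.06) = 15.8 m/s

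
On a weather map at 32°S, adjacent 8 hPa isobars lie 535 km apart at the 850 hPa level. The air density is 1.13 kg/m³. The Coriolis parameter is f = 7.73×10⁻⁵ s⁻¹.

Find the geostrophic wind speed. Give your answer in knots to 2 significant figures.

Pressure gradient: |∂P/∂n| = 800 Pa / 535000 m = 1.50×10⁻³ Pa/m
Geostrophic balance (pressure-gradient force = Coriolis force):
V_g = (1/(fρ)) |∂P/∂n| = 1.50×10⁻³ / (7.73×10⁻⁵ × 1.13) = 17.1 m/s
Converting: 17.1 m/s × 1.944 = 33 knots

33 knots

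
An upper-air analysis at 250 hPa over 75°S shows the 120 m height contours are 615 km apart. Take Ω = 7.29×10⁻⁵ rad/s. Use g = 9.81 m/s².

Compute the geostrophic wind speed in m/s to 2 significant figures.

Coriolis parameter at 75°S:
f = 2Ω sin φ = 2 × 7.29×10⁻⁵ × sin 75° = 1.41×10⁻⁴ s⁻¹
Height gradient: |∂Z/∂n| = 120 m / 615000 m = 1.95×10⁻⁴
On a pressure surface, geostrophic balance gives V_g = (g/f)|∂Z/∂n|:
V_g = 9.81 × 1.95×10⁻⁴ / 1.41×10⁻⁴ = 13.6 m/s

14 m/s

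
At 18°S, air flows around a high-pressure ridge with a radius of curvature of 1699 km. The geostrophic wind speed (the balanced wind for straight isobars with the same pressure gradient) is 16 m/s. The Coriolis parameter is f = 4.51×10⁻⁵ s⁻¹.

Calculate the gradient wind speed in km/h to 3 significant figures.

Around a high, pressure-gradient force acts outward with centrifugal, so Coriolis balances both:
fV = (1/ρ)|∂P/∂n| + V²/R  →  V² − fR·V + fR·V_g = 0
With fR = 4.51×10⁻⁵ × 1699×10³ m = 76.6 m/s:
V = [fR − √((fR)² − 4 fR V_g)]/2 = [76.6 − √(76.6² − 4×76.6×16)]/2 = 22.8 m/s
Supergeostrophic (V > V_g = 16 m/s), as expected around a high.
Converting: 22.8 m/s × 3.6 = 81.9 km/h

81.9 km/h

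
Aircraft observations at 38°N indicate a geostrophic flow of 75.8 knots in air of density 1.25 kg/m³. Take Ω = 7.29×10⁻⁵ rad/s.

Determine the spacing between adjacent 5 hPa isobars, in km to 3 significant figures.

Coriolis parameter at 38°N:
f = 2Ω sin φ = 2 × 7.29×10⁻⁵ × sin 38° = 8.98×10⁻⁵ s⁻¹
Wind speed in SI: 75.8 knots = 39.0 m/s
Geostrophic balance rearranged: |∂P/∂n| = f ρ V_g
|∂P/∂n| = 8.98×10⁻⁵ × 1.25 × 39.0 = 4.38×10⁻³ Pa/m
Isobar spacing: Δn = ΔP/|∂P/∂n| = 500 Pa / 4.38×10⁻³ Pa/m = 114276 m ≈ 114 km

114 km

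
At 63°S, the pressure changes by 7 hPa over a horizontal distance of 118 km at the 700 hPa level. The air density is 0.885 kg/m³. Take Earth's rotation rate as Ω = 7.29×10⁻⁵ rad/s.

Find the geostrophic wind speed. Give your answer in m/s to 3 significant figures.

Coriolis parameter at 63°S:
f = 2Ω sin φ = 2 × 7.29×10⁻⁵ × sin 63° = 1.30×10⁻⁴ s⁻¹
Pressure gradient: |∂P/∂n| = 700 Pa / 118000 m = 5.93×10⁻³ Pa/m
Geostrophic balance (pressure-gradient force = Coriolis force):
V_g = (1/(fρ)) |∂P/∂n| = 5.93×10⁻³ / (1.30×10⁻⁴ × 0.885) = 51.6 m/s

51.6 m/s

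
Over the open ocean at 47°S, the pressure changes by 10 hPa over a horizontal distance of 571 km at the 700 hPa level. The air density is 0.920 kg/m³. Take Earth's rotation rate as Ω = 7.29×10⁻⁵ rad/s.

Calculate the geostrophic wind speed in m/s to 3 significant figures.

17.9 m/s

Coriolis parameter at 47°S:
f = 2Ω sin φ = 2 × 7.29×10⁻⁵ × sin 47° = 1.07×10⁻⁴ s⁻¹
Pressure gradient: |∂P/∂n| = 1000 Pa / 571000 m = 1.75×10⁻³ Pa/m
Geostrophic balance (pressure-gradient force = Coriolis force):
V_g = (1/(fρ)) |∂P/∂n| = 1.75×10⁻³ / (1.07×10⁻⁴ × 0.920) = 17.9 m/s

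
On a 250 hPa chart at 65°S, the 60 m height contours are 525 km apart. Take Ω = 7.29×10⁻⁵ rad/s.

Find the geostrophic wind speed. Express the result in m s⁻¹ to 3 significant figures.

8.48 m s⁻¹

Coriolis parameter at 65°S:
f = 2Ω sin φ = 2 × 7.29×10⁻⁵ × sin 65° = 1.32×10⁻⁴ s⁻¹
Height gradient: |∂Z/∂n| = 60 m / 525000 m = 1.14×10⁻⁴
On a pressure surface, geostrophic balance gives V_g = (g/f)|∂Z/∂n|:
V_g = 9.81 × 1.14×10⁻⁴ / 1.32×10⁻⁴ = 8.48 m/s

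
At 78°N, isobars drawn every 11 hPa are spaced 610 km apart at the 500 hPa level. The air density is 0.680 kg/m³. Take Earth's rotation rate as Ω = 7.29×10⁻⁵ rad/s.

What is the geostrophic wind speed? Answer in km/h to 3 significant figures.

Coriolis parameter at 78°N:
f = 2Ω sin φ = 2 × 7.29×10⁻⁵ × sin 78° = 1.43×10⁻⁴ s⁻¹
Pressure gradient: |∂P/∂n| = 1100 Pa / 610000 m = 1.80×10⁻³ Pa/m
Geostrophic balance (pressure-gradient force = Coriolis force):
V_g = (1/(fρ)) |∂P/∂n| = 1.80×10⁻³ / (1.43×10⁻⁴ × 0.680) = 18.6 m/s
Converting: 18.6 m/s × 3.6 = 66.9 km/h

66.9 km/h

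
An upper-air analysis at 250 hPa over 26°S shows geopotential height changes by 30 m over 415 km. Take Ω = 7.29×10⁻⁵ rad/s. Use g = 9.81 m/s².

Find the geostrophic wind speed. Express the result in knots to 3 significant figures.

Coriolis parameter at 26°S:
f = 2Ω sin φ = 2 × 7.29×10⁻⁵ × sin 26° = 6.39×10⁻⁵ s⁻¹
Height gradient: |∂Z/∂n| = 30 m / 415000 m = 7.23×10⁻⁵
On a pressure surface, geostrophic balance gives V_g = (g/f)|∂Z/∂n|:
V_g = 9.81 × 7.23×10⁻⁵ / 6.39×10⁻⁵ = 11.1 m/s
Converting: 11.1 m/s × 1.944 = 21.6 knots

21.6 knots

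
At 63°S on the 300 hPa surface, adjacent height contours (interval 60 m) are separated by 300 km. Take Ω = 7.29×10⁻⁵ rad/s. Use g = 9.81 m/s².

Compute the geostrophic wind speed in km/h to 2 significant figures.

Coriolis parameter at 63°S:
f = 2Ω sin φ = 2 × 7.29×10⁻⁵ × sin 63° = 1.30×10⁻⁴ s⁻¹
Height gradient: |∂Z/∂n| = 60 m / 300000 m = 2.00×10⁻⁴
On a pressure surface, geostrophic balance gives V_g = (g/f)|∂Z/∂n|:
V_g = 9.81 × 2.00×10⁻⁴ / 1.30×10⁻⁴ = 15.1 m/s
Converting: 15.1 m/s × 3.6 = 54 km/h

54 km/h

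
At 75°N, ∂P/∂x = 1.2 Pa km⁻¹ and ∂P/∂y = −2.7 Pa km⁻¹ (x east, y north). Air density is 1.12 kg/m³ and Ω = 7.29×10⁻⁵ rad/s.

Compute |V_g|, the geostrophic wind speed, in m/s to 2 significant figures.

Coriolis parameter at 75°N:
f = 2Ω sin φ = 2 × 7.29×10⁻⁵ × sin 75° = 1.41×10⁻⁴ s⁻¹
Component geostrophic relations (x east, y north):
u_g = −(1/(fρ)) ∂P/∂y,  v_g = (1/(fρ)) ∂P/∂x
u_g = −(−2.7×10⁻³)/(1.41×10⁻⁴ × 1.12) = 17.1 m/s;  v_g = (1.2×10⁻³)/(1.41×10⁻⁴ × 1.12) = 7.61 m/s
|V_g| = √(u_g² + v_g²) = 18.7 m/s

19 m/s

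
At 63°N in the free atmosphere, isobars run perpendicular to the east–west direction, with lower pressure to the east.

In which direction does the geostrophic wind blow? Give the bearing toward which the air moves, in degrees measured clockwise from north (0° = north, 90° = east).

The pressure-gradient force points toward the east (bearing 090°).
Geostrophic balance: in the Northern Hemisphere the Coriolis force deflects motion to the right, so the geostrophic wind blows 90° to the right of the pressure-gradient force (low pressure on the left).
Rotating 090° by 90° clockwise gives 180° — the wind blows toward the south.

180°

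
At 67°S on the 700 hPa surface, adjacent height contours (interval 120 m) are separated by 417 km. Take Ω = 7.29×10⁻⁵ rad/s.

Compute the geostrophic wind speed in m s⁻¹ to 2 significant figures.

21 m s⁻¹

Coriolis parameter at 67°S:
f = 2Ω sin φ = 2 × 7.29×10⁻⁵ × sin 67° = 1.34×10⁻⁴ s⁻¹
Height gradient: |∂Z/∂n| = 120 m / 417000 m = 2.88×10⁻⁴
On a pressure surface, geostrophic balance gives V_g = (g/f)|∂Z/∂n|:
V_g = 9.81 × 2.88×10⁻⁴ / 1.34×10⁻⁴ = 21.0 m/s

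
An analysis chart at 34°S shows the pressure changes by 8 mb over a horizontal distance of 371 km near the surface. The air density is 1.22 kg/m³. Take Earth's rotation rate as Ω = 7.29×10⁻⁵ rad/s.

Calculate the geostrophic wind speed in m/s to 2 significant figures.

22 m/s

Coriolis parameter at 34°S:
f = 2Ω sin φ = 2 × 7.29×10⁻⁵ × sin 34° = 8.15×10⁻⁵ s⁻¹
Pressure gradient: |∂P/∂n| = 800 Pa / 371000 m = 2.16×10⁻³ Pa/m
Geostrophic balance (pressure-gradient force = Coriolis force):
V_g = (1/(fρ)) |∂P/∂n| = 2.16×10⁻³ / (8.15×10⁻⁵ × 1.22) = 21.7 m/s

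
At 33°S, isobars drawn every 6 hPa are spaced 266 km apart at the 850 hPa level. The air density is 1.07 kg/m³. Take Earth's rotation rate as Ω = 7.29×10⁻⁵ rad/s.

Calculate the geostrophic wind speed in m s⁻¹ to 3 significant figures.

26.5 m s⁻¹

Coriolis parameter at 33°S:
f = 2Ω sin φ = 2 × 7.29×10⁻⁵ × sin 33° = 7.94×10⁻⁵ s⁻¹
Pressure gradient: |∂P/∂n| = 600 Pa / 266000 m = 2.26×10⁻³ Pa/m
Geostrophic balance (pressure-gradient force = Coriolis force):
V_g = (1/(fρ)) |∂P/∂n| = 2.26×10⁻³ / (7.94×10⁻⁵ × 1.07) = 26.5 m/s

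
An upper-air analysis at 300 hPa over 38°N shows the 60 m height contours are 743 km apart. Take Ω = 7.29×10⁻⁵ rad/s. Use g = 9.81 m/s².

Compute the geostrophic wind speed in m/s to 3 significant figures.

Coriolis parameter at 38°N:
f = 2Ω sin φ = 2 × 7.29×10⁻⁵ × sin 38° = 8.98×10⁻⁵ s⁻¹
Height gradient: |∂Z/∂n| = 60 m / 743000 m = 8.08×10⁻⁵
On a pressure surface, geostrophic balance gives V_g = (g/f)|∂Z/∂n|:
V_g = 9.81 × 8.08×10⁻⁵ / 8.98×10⁻⁵ = 8.83 m/s

8.83 m/s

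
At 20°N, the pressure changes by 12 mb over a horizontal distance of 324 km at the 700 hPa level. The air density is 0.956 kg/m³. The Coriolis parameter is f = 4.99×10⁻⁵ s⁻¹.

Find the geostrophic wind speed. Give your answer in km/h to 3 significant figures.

279 km/h

Pressure gradient: |∂P/∂n| = 1200 Pa / 324000 m = 3.70×10⁻³ Pa/m
Geostrophic balance (pressure-gradient force = Coriolis force):
V_g = (1/(fρ)) |∂P/∂n| = 3.70×10⁻³ / (4.99×10⁻⁵ × 0.956) = 77.6 m/s
Converting: 77.6 m/s × 3.6 = 279 km/h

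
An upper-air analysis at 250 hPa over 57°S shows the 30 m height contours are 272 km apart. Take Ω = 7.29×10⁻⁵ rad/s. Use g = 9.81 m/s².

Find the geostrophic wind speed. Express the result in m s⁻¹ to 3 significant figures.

Coriolis parameter at 57°S:
f = 2Ω sin φ = 2 × 7.29×10⁻⁵ × sin 57° = 1.22×10⁻⁴ s⁻¹
Height gradient: |∂Z/∂n| = 30 m / 272000 m = 1.10×10⁻⁴
On a pressure surface, geostrophic balance gives V_g = (g/f)|∂Z/∂n|:
V_g = 9.81 × 1.10×10⁻⁴ / 1.22×10⁻⁴ = 8.85 m/s

8.85 m s⁻¹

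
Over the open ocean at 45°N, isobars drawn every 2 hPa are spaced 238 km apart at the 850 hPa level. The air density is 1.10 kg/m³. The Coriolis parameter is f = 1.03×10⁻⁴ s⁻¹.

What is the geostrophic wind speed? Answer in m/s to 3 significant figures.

Pressure gradient: |∂P/∂n| = 200 Pa / 238000 m = 8.40×10⁻⁴ Pa/m
Geostrophic balance (pressure-gradient force = Coriolis force):
V_g = (1/(fρ)) |∂P/∂n| = 8.40×10⁻⁴ / (1.03×10⁻⁴ × 1.10) = 7.42 m/s

7.42 m/s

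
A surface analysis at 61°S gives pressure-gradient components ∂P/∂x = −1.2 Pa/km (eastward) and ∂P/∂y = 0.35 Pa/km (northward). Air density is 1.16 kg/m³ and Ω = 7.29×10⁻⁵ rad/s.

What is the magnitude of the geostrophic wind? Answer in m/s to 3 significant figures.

8.45 m/s

Coriolis parameter at 61°S:
f = 2Ω sin φ = 2 × 7.29×10⁻⁵ × sin 61° = 1.28×10⁻⁴ s⁻¹
In the Southern Hemisphere f is negative: f = −1.28×10⁻⁴ s⁻¹.
Component geostrophic relations (x east, y north):
u_g = −(1/(fρ)) ∂P/∂y,  v_g = (1/(fρ)) ∂P/∂x
u_g = −(0.35×10⁻³)/(−1.28×10⁻⁴ × 1.16) = 2.37 m/s;  v_g = (−1.2×10⁻³)/(−1.28×10⁻⁴ × 1.16) = 8.11 m/s
|V_g| = √(u_g² + v_g²) = 8.45 m/s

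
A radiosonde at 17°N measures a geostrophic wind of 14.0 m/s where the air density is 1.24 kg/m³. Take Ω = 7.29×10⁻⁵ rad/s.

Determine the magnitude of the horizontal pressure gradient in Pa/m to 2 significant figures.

7.4×10⁻⁴ Pa/m

Coriolis parameter at 17°N:
f = 2Ω sin φ = 2 × 7.29×10⁻⁵ × sin 17° = 4.26×10⁻⁵ s⁻¹
Geostrophic balance rearranged: |∂P/∂n| = f ρ V_g
|∂P/∂n| = 4.26×10⁻⁵ × 1.24 × 14.0 = 7.40×10⁻⁴ Pa/m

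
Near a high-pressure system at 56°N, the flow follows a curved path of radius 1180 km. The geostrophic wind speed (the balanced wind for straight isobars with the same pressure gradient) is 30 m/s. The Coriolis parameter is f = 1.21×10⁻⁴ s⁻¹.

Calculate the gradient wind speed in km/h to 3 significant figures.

Around a high, pressure-gradient force acts outward with centrifugal, so Coriolis balances both:
fV = (1/ρ)|∂P/∂n| + V²/R  →  V² − fR·V + fR·V_g = 0
With fR = 1.21×10⁻⁴ × 1180×10³ m = 143 m/s:
V = [fR − √((fR)² − 4 fR V_g)]/2 = [143 − √(143² − 4×143×30)]/2 = 42.9 m/s
Supergeostrophic (V > V_g = 30 m/s), as expected around a high.
Converting: 42.9 m/s × 3.6 = 154 km/h

154 km/h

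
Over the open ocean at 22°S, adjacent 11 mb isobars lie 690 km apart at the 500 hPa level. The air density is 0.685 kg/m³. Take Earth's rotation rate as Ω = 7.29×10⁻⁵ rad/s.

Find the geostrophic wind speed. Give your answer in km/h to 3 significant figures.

Coriolis parameter at 22°S:
f = 2Ω sin φ = 2 × 7.29×10⁻⁵ × sin 22° = 5.46×10⁻⁵ s⁻¹
Pressure gradient: |∂P/∂n| = 1100 Pa / 690000 m = 1.59×10⁻³ Pa/m
Geostrophic balance (pressure-gradient force = Coriolis force):
V_g = (1/(fρ)) |∂P/∂n| = 1.59×10⁻³ / (5.46×10⁻⁵ × 0.685) = 42.6 m/s
Converting: 42.6 m/s × 3.6 = 153 km/h

153 km/h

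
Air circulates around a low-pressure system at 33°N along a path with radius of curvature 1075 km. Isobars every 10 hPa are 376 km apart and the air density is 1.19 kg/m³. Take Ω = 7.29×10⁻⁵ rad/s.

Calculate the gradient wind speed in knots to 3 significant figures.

Coriolis parameter at 33°N:
f = 2Ω sin φ = 2 × 7.29×10⁻⁵ × sin 33° = 7.94×10⁻⁵ s⁻¹
Pressure gradient: |∂P/∂n| = 1000 Pa / 376000 m = 2.66×10⁻³ Pa/m
Geostrophic speed: V_g = |∂P/∂n|/(fρ) = 2.66×10⁻³/(7.94×10⁻⁵ × 1.19) = 28.1 m/s
Around a low, centrifugal force acts outward with Coriolis, so pressure-gradient force balances both:
(1/ρ)|∂P/∂n| = fV + V²/R  →  V² + fR·V − fR·V_g = 0
With fR = 7.94×10⁻⁵ × 1075×10³ m = 85.4 m/s:
V = [−fR + √((fR)² + 4 fR V_g)]/2 = [−85.4 + √(85.4² + 4×85.4×28.1)]/2 = 22.3 m/s
Subgeostrophic (V < V_g = 28.1 m/s), as expected around a low.
Converting: 22.3 m/s × 1.944 = 43.4 knots

43.4 knots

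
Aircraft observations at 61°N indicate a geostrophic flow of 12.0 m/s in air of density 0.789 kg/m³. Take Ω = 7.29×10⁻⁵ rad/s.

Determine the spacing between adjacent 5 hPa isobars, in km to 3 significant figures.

414 km

Coriolis parameter at 61°N:
f = 2Ω sin φ = 2 × 7.29×10⁻⁵ × sin 61° = 1.28×10⁻⁴ s⁻¹
Geostrophic balance rearranged: |∂P/∂n| = f ρ V_g
|∂P/∂n| = 1.28×10⁻⁴ × 0.789 × 12.0 = 1.21×10⁻³ Pa/m
Isobar spacing: Δn = ΔP/|∂P/∂n| = 500 Pa / 1.21×10⁻³ Pa/m = 414128 m ≈ 414 km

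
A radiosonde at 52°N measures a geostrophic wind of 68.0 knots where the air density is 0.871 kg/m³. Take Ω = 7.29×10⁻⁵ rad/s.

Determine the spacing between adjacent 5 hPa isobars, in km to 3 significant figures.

143 km

Coriolis parameter at 52°N:
f = 2Ω sin φ = 2 × 7.29×10⁻⁵ × sin 52° = 1.15×10⁻⁴ s⁻¹
Wind speed in SI: 68.0 knots = 35.0 m/s
Geostrophic balance rearranged: |∂P/∂n| = f ρ V_g
|∂P/∂n| = 1.15×10⁻⁴ × 0.871 × 35.0 = 3.50×10⁻³ Pa/m
Isobar spacing: Δn = ΔP/|∂P/∂n| = 500 Pa / 3.50×10⁻³ Pa/m = 142829 m ≈ 143 km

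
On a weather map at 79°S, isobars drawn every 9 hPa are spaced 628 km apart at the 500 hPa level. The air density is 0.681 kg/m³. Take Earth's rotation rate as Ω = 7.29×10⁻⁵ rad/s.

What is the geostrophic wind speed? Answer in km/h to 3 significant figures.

Coriolis parameter at 79°S:
f = 2Ω sin φ = 2 × 7.29×10⁻⁵ × sin 79° = 1.43×10⁻⁴ s⁻¹
Pressure gradient: |∂P/∂n| = 900 Pa / 628000 m = 1.43×10⁻³ Pa/m
Geostrophic balance (pressure-gradient force = Coriolis force):
V_g = (1/(fρ)) |∂P/∂n| = 1.43×10⁻³ / (1.43×10⁻⁴ × 0.681) = 14.7 m/s
Converting: 14.7 m/s × 3.6 = 52.9 km/h

52.9 km/h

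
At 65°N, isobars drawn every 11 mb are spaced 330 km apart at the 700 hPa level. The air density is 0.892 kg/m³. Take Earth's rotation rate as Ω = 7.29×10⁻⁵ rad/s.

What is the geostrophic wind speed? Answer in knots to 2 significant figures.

Coriolis parameter at 65°N:
f = 2Ω sin φ = 2 × 7.29×10⁻⁵ × sin 65° = 1.32×10⁻⁴ s⁻¹
Pressure gradient: |∂P/∂n| = 1100 Pa / 330000 m = 3.33×10⁻³ Pa/m
Geostrophic balance (pressure-gradient force = Coriolis force):
V_g = (1/(fρ)) |∂P/∂n| = 3.33×10⁻³ / (1.32×10⁻⁴ × 0.892) = 28.3 m/s
Converting: 28.3 m/s × 1.944 = 55 knots

55 knots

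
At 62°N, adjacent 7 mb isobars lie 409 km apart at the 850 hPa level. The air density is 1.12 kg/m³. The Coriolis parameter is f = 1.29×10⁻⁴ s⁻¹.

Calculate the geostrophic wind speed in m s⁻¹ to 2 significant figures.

12 m s⁻¹

Pressure gradient: |∂P/∂n| = 700 Pa / 409000 m = 1.71×10⁻³ Pa/m
Geostrophic balance (pressure-gradient force = Coriolis force):
V_g = (1/(fρ)) |∂P/∂n| = 1.71×10⁻³ / (1.29×10⁻⁴ × 1.12) = 11.8 m/s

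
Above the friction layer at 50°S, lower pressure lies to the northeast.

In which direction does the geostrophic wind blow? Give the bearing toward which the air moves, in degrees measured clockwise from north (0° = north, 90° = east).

The pressure-gradient force points toward the northeast (bearing 045°).
Geostrophic balance: in the Southern Hemisphere the Coriolis force deflects motion to the left, so the geostrophic wind blows 90° to the left of the pressure-gradient force (low pressure on the right).
Rotating 045° by 90° counterclockwise gives 315° — the wind blows toward the northwest.

315°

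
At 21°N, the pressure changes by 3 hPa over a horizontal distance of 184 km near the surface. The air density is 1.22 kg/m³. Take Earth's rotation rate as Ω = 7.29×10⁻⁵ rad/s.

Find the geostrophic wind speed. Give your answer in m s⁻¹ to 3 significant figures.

Coriolis parameter at 21°N:
f = 2Ω sin φ = 2 × 7.29×10⁻⁵ × sin 21° = 5.23×10⁻⁵ s⁻¹
Pressure gradient: |∂P/∂n| = 300 Pa / 184000 m = 1.63×10⁻³ Pa/m
Geostrophic balance (pressure-gradient force = Coriolis force):
V_g = (1/(fρ)) |∂P/∂n| = 1.63×10⁻³ / (5.23×10⁻⁵ × 1.22) = 25.6 m/s

25.6 m s⁻¹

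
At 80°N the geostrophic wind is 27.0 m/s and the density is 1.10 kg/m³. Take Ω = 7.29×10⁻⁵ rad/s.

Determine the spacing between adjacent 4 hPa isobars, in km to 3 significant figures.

Coriolis parameter at 80°N:
f = 2Ω sin φ = 2 × 7.29×10⁻⁵ × sin 80° = 1.44×10⁻⁴ s⁻¹
Geostrophic balance rearranged: |∂P/∂n| = f ρ V_g
|∂P/∂n| = 1.44×10⁻⁴ × 1.10 × 27.0 = 4.26×10⁻³ Pa/m
Isobar spacing: Δn = ΔP/|∂P/∂n| = 400 Pa / 4.26×10⁻³ Pa/m = 93798 m ≈ 93.8 km

93.8 km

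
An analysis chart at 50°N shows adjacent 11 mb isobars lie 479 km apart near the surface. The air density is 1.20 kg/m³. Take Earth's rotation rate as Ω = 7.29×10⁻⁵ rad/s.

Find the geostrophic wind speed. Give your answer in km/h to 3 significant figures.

61.7 km/h

Coriolis parameter at 50°N:
f = 2Ω sin φ = 2 × 7.29×10⁻⁵ × sin 50° = 1.12×10⁻⁴ s⁻¹
Pressure gradient: |∂P/∂n| = 1100 Pa / 479000 m = 2.30×10⁻³ Pa/m
Geostrophic balance (pressure-gradient force = Coriolis force):
V_g = (1/(fρ)) |∂P/∂n| = 2.30×10⁻³ / (1.12×10⁻⁴ × 1.20) = 17.1 m/s
Converting: 17.1 m/s × 3.6 = 61.7 km/h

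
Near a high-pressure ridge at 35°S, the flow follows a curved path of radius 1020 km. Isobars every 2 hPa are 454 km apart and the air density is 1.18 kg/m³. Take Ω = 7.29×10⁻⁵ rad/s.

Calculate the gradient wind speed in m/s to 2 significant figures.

4.7 m/s

Coriolis parameter at 35°S:
f = 2Ω sin φ = 2 × 7.29×10⁻⁵ × sin 35° = 8.36×10⁻⁵ s⁻¹
Pressure gradient: |∂P/∂n| = 200 Pa / 454000 m = 4.41×10⁻⁴ Pa/m
Geostrophic speed: V_g = |∂P/∂n|/(fρ) = 4.41×10⁻⁴/(8.36×10⁻⁵ × 1.18) = 4.46 m/s
Around a high, pressure-gradient force acts outward with centrifugal, so Coriolis balances both:
fV = (1/ρ)|∂P/∂n| + V²/R  →  V² − fR·V + fR·V_g = 0
With fR = 8.36×10⁻⁵ × 1020×10³ m = 85.3 m/s:
V = [fR − √((fR)² − 4 fR V_g)]/2 = [85.3 − √(85.3² − 4×85.3×4.46)]/2 = 4.73 m/s
Supergeostrophic (V > V_g = 4.46 m/s), as expected around a high.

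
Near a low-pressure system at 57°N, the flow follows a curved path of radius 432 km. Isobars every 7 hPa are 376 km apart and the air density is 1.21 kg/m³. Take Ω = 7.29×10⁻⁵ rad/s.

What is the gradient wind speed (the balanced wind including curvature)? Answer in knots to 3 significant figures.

20.4 knots

Coriolis parameter at 57°N:
f = 2Ω sin φ = 2 × 7.29×10⁻⁵ × sin 57° = 1.22×10⁻⁴ s⁻¹
Pressure gradient: |∂P/∂n| = 700 Pa / 376000 m = 1.86×10⁻³ Pa/m
Geostrophic speed: V_g = |∂P/∂n|/(fρ) = 1.86×10⁻³/(1.22×10⁻⁴ × 1.21) = 12.6 m/s
Around a low, centrifugal force acts outward with Coriolis, so pressure-gradient force balances both:
(1/ρ)|∂P/∂n| = fV + V²/R  →  V² + fR·V − fR·V_g = 0
With fR = 1.22×10⁻⁴ × 432×10³ m = 52.8 m/s:
V = [−fR + √((fR)² + 4 fR V_g)]/2 = [−52.8 + √(52.8² + 4×52.8×12.6)]/2 = 10.5 m/s
Subgeostrophic (V < V_g = 12.6 m/s), as expected around a low.
Converting: 10.5 m/s × 1.944 = 20.4 knots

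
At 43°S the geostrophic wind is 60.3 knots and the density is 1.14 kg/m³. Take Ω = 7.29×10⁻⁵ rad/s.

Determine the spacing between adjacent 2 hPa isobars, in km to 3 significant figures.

56.9 km

Coriolis parameter at 43°S:
f = 2Ω sin φ = 2 × 7.29×10⁻⁵ × sin 43° = 9.94×10⁻⁵ s⁻¹
Wind speed in SI: 60.3 knots = 31.0 m/s
Geostrophic balance rearranged: |∂P/∂n| = f ρ V_g
|∂P/∂n| = 9.94×10⁻⁵ × 1.14 × 31.0 = 3.52×10⁻³ Pa/m
Isobar spacing: Δn = ΔP/|∂P/∂n| = 200 Pa / 3.52×10⁻³ Pa/m = 56876 m ≈ 56.9 km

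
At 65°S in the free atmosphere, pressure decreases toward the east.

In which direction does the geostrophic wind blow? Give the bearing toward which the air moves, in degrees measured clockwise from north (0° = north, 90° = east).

000°

The pressure-gradient force points toward the east (bearing 090°).
Geostrophic balance: in the Southern Hemisphere the Coriolis force deflects motion to the left, so the geostrophic wind blows 90° to the left of the pressure-gradient force (low pressure on the right).
Rotating 090° by 90° counterclockwise gives 000° — the wind blows toward the north.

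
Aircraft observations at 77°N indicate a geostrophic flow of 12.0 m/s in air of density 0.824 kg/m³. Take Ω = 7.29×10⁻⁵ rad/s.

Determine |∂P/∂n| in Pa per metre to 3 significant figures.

Coriolis parameter at 77°N:
f = 2Ω sin φ = 2 × 7.29×10⁻⁵ × sin 77° = 1.42×10⁻⁴ s⁻¹
Geostrophic balance rearranged: |∂P/∂n| = f ρ V_g
|∂P/∂n| = 1.42×10⁻⁴ × 0.824 × 12.0 = 1.40×10⁻³ Pa/m

1.40×10⁻³ Pa/m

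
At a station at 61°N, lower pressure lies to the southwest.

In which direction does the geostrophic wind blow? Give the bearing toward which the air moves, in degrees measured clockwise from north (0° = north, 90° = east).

315°

The pressure-gradient force points toward the southwest (bearing 225°).
Geostrophic balance: in the Northern Hemisphere the Coriolis force deflects motion to the right, so the geostrophic wind blows 90° to the right of the pressure-gradient force (low pressure on the left).
Rotating 225° by 90° clockwise gives 315° — the wind blows toward the northwest.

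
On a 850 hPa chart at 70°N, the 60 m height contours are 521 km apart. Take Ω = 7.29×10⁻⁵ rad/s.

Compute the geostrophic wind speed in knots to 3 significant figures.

16.0 knots

Coriolis parameter at 70°N:
f = 2Ω sin φ = 2 × 7.29×10⁻⁵ × sin 70° = 1.37×10⁻⁴ s⁻¹
Height gradient: |∂Z/∂n| = 60 m / 521000 m = 1.15×10⁻⁴
On a pressure surface, geostrophic balance gives V_g = (g/f)|∂Z/∂n|:
V_g = 9.81 × 1.15×10⁻⁴ / 1.37×10⁻⁴ = 8.25 m/s
Converting: 8.25 m/s × 1.944 = 16.0 knots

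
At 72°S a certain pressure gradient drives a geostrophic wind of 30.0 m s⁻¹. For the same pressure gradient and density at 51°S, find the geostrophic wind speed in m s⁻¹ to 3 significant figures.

36.7 m s⁻¹

With the same pressure gradient and density, V_g ∝ 1/f ∝ 1/sin φ.
V₂ = V₁ · sin φ₁ / sin φ₂ = 30.0 × sin 72° / sin 51°
V₂ = 30.0 × 0.9511/0.7771 = 36.7 m s⁻¹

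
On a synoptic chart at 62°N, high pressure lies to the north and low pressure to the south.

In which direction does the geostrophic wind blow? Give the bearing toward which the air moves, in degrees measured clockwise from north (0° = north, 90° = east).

270°

The pressure-gradient force points toward the south (bearing 180°).
Geostrophic balance: in the Northern Hemisphere the Coriolis force deflects motion to the right, so the geostrophic wind blows 90° to the right of the pressure-gradient force (low pressure on the left).
Rotating 180° by 90° clockwise gives 270° — the wind blows toward the west.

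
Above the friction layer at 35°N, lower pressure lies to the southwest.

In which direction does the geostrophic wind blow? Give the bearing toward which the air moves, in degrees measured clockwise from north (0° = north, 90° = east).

315°

The pressure-gradient force points toward the southwest (bearing 225°).
Geostrophic balance: in the Northern Hemisphere the Coriolis force deflects motion to the right, so the geostrophic wind blows 90° to the right of the pressure-gradient force (low pressure on the left).
Rotating 225° by 90° clockwise gives 315° — the wind blows toward the northwest.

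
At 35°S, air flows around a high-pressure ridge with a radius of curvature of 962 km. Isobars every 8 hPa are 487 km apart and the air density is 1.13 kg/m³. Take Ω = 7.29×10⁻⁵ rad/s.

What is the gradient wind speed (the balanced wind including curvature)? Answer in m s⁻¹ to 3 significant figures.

Coriolis parameter at 35°S:
f = 2Ω sin φ = 2 × 7.29×10⁻⁵ × sin 35° = 8.36×10⁻⁵ s⁻¹
Pressure gradient: |∂P/∂n| = 800 Pa / 487000 m = 1.64×10⁻³ Pa/m
Geostrophic speed: V_g = |∂P/∂n|/(fρ) = 1.64×10⁻³/(8.36×10⁻⁵ × 1.13) = 17.4 m/s
Around a high, pressure-gradient force acts outward with centrifugal, so Coriolis balances both:
fV = (1/ρ)|∂P/∂n| + V²/R  →  V² − fR·V + fR·V_g = 0
With fR = 8.36×10⁻⁵ × 962×10³ m = 80.4 m/s:
V = [fR − √((fR)² − 4 fR V_g)]/2 = [80.4 − √(80.4² − 4×80.4×17.4)]/2 = 25.4 m/s
Supergeostrophic (V > V_g = 17.4 m/s), as expected around a high.

25.4 m s⁻¹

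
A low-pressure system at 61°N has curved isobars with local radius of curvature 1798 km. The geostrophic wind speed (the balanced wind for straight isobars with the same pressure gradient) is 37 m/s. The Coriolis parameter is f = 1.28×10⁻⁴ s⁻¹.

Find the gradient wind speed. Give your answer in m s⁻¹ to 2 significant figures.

32 m s⁻¹

Around a low, centrifugal force acts outward with Coriolis, so pressure-gradient force balances both:
(1/ρ)|∂P/∂n| = fV + V²/R  →  V² + fR·V − fR·V_g = 0
With fR = 1.28×10⁻⁴ × 1798×10³ m = 230 m/s:
V = [−fR + √((fR)² + 4 fR V_g)]/2 = [−230 + √(230² + 4×230×37)]/2 = 32.4 m/s
Subgeostrophic (V < V_g = 37 m/s), as expected around a low.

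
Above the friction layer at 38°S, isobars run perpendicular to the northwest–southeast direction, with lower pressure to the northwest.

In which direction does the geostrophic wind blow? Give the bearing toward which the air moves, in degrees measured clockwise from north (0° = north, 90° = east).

The pressure-gradient force points toward the northwest (bearing 315°).
Geostrophic balance: in the Southern Hemisphere the Coriolis force deflects motion to the left, so the geostrophic wind blows 90° to the left of the pressure-gradient force (low pressure on the right).
Rotating 315° by 90° counterclockwise gives 225° — the wind blows toward the southwest.

225°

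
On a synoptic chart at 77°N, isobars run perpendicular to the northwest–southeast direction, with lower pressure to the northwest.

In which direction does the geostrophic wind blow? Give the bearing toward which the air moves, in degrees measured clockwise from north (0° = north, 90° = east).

045°

The pressure-gradient force points toward the northwest (bearing 315°).
Geostrophic balance: in the Northern Hemisphere the Coriolis force deflects motion to the right, so the geostrophic wind blows 90° to the right of the pressure-gradient force (low pressure on the left).
Rotating 315° by 90° clockwise gives 045° — the wind blows toward the northeast.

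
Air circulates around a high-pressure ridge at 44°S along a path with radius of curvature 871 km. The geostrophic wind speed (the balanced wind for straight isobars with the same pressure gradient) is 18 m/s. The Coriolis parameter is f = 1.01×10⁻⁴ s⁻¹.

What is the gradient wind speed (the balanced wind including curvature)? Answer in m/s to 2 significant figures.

25 m/s

Around a high, pressure-gradient force acts outward with centrifugal, so Coriolis balances both:
fV = (1/ρ)|∂P/∂n| + V²/R  →  V² − fR·V + fR·V_g = 0
With fR = 1.01×10⁻⁴ × 871×10³ m = 88.0 m/s:
V = [fR − √((fR)² − 4 fR V_g)]/2 = [88.0 − √(88.0² − 4×88.0×18)]/2 = 25.2 m/s
Supergeostrophic (V > V_g = 18 m/s), as expected around a high.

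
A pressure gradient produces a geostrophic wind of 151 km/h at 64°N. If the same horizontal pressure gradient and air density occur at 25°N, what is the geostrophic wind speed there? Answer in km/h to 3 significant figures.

With the same pressure gradient and density, V_g ∝ 1/f ∝ 1/sin φ.
V₂ = V₁ · sin φ₁ / sin φ₂ = 151 × sin 64° / sin 25°
V₂ = 151 × 0.8988/0.4226 = 321 km/h

321 km/h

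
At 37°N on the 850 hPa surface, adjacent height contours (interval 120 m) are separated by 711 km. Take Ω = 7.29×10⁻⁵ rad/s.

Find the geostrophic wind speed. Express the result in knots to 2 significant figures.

37 knots

Coriolis parameter at 37°N:
f = 2Ω sin φ = 2 × 7.29×10⁻⁵ × sin 37° = 8.77×10⁻⁵ s⁻¹
Height gradient: |∂Z/∂n| = 120 m / 711000 m = 1.69×10⁻⁴
On a pressure surface, geostrophic balance gives V_g = (g/f)|∂Z/∂n|:
V_g = 9.81 × 1.69×10⁻⁴ / 8.77×10⁻⁵ = 18.9 m/s
Converting: 18.9 m/s × 1.944 = 37 knots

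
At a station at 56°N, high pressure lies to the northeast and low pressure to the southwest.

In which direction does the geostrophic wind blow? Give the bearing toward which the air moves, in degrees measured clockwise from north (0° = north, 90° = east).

The pressure-gradient force points toward the southwest (bearing 225°).
Geostrophic balance: in the Northern Hemisphere the Coriolis force deflects motion to the right, so the geostrophic wind blows 90° to the right of the pressure-gradient force (low pressure on the left).
Rotating 225° by 90° clockwise gives 315° — the wind blows toward the northwest.

315°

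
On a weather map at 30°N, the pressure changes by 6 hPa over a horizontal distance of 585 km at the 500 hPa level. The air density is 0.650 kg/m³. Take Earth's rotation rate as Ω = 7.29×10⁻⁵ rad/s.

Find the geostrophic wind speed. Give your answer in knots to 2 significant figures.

42 knots

Coriolis parameter at 30°N:
f = 2Ω sin φ = 2 × 7.29×10⁻⁵ × sin 30° = 7.29×10⁻⁵ s⁻¹
Pressure gradient: |∂P/∂n| = 600 Pa / 585000 m = 1.03×10⁻³ Pa/m
Geostrophic balance (pressure-gradient force = Coriolis force):
V_g = (1/(fρ)) |∂P/∂n| = 1.03×10⁻³ / (7.29×10⁻⁵ × 0.650) = 21.6 m/s
Converting: 21.6 m/s × 1.944 = 42 knots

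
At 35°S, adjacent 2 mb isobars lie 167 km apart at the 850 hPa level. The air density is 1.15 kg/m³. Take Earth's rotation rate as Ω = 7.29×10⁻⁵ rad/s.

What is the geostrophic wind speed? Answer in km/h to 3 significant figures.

Coriolis parameter at 35°S:
f = 2Ω sin φ = 2 × 7.29×10⁻⁵ × sin 35° = 8.36×10⁻⁵ s⁻¹
Pressure gradient: |∂P/∂n| = 200 Pa / 167000 m = 1.20×10⁻³ Pa/m
Geostrophic balance (pressure-gradient force = Coriolis force):
V_g = (1/(fρ)) |∂P/∂n| = 1.20×10⁻³ / (8.36×10⁻⁵ × 1.15) = 12.5 m/s
Converting: 12.5 m/s × 3.6 = 44.8 km/h

44.8 km/h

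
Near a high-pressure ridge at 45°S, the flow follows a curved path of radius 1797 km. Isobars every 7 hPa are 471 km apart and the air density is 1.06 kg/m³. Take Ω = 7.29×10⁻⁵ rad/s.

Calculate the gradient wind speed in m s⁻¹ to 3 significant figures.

14.8 m s⁻¹

Coriolis parameter at 45°S:
f = 2Ω sin φ = 2 × 7.29×10⁻⁵ × sin 45° = 1.03×10⁻⁴ s⁻¹
Pressure gradient: |∂P/∂n| = 700 Pa / 471000 m = 1.49×10⁻³ Pa/m
Geostrophic speed: V_g = |∂P/∂n|/(fρ) = 1.49×10⁻³/(1.03×10⁻⁴ × 1.06) = 13.6 m/s
Around a high, pressure-gradient force acts outward with centrifugal, so Coriolis balances both:
fV = (1/ρ)|∂P/∂n| + V²/R  →  V² − fR·V + fR·V_g = 0
With fR = 1.03×10⁻⁴ × 1797×10³ m = 185 m/s:
V = [fR − √((fR)² − 4 fR V_g)]/2 = [185 − √(185² − 4×185×13.6)]/2 = 14.8 m/s
Supergeostrophic (V > V_g = 13.6 m/s), as expected around a high.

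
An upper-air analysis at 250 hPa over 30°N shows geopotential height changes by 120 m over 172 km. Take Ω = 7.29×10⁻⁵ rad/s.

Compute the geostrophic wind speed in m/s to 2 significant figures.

94 m/s

Coriolis parameter at 30°N:
f = 2Ω sin φ = 2 × 7.29×10⁻⁵ × sin 30° = 7.29×10⁻⁵ s⁻¹
Height gradient: |∂Z/∂n| = 120 m / 172000 m = 6.98×10⁻⁴
On a pressure surface, geostrophic balance gives V_g = (g/f)|∂Z/∂n|:
V_g = 9.81 × 6.98×10⁻⁴ / 7.29×10⁻⁵ = 93.9 m/s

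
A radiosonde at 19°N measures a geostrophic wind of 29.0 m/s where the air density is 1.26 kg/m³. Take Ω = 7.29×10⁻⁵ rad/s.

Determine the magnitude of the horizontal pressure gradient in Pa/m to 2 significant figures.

1.7×10⁻³ Pa/m

Coriolis parameter at 19°N:
f = 2Ω sin φ = 2 × 7.29×10⁻⁵ × sin 19° = 4.75×10⁻⁵ s⁻¹
Geostrophic balance rearranged: |∂P/∂n| = f ρ V_g
|∂P/∂n| = 4.75×10⁻⁵ × 1.26 × 29.0 = 1.73×10⁻³ Pa/m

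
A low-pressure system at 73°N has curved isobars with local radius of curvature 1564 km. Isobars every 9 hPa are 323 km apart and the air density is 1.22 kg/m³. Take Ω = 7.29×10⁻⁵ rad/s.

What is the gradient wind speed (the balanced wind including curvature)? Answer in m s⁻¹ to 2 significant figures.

15 m s⁻¹

Coriolis parameter at 73°N:
f = 2Ω sin φ = 2 × 7.29×10⁻⁵ × sin 73° = 1.39×10⁻⁴ s⁻¹
Pressure gradient: |∂P/∂n| = 900 Pa / 323000 m = 2.79×10⁻³ Pa/m
Geostrophic speed: V_g = |∂P/∂n|/(fρ) = 2.79×10⁻³/(1.39×10⁻⁴ × 1.22) = 16.4 m/s
Around a low, centrifugal force acts outward with Coriolis, so pressure-gradient force balances both:
(1/ρ)|∂P/∂n| = fV + V²/R  →  V² + fR·V − fR·V_g = 0
With fR = 1.39×10⁻⁴ × 1564×10³ m = 218 m/s:
V = [−fR + √((fR)² + 4 fR V_g)]/2 = [−218 + √(218² + 4×218×16.4)]/2 = 15.3 m/s
Subgeostrophic (V < V_g = 16.4 m/s), as expected around a low.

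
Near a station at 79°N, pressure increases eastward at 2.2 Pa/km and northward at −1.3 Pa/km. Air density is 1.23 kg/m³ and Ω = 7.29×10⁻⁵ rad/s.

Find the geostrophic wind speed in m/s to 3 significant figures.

Coriolis parameter at 79°N:
f = 2Ω sin φ = 2 × 7.29×10⁻⁵ × sin 79° = 1.43×10⁻⁴ s⁻¹
Component geostrophic relations (x east, y north):
u_g = −(1/(fρ)) ∂P/∂y,  v_g = (1/(fρ)) ∂P/∂x
u_g = −(−1.3×10⁻³)/(1.43×10⁻⁴ × 1.23) = 7.38 m/s;  v_g = (2.2×10⁻³)/(1.43×10⁻⁴ × 1.23) = 12.5 m/s
|V_g| = √(u_g² + v_g²) = 14.5 m/s

14.5 m/s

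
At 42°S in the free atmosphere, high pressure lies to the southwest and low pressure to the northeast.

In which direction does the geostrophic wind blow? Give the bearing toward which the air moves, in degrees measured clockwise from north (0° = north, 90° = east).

The pressure-gradient force points toward the northeast (bearing 045°).
Geostrophic balance: in the Southern Hemisphere the Coriolis force deflects motion to the left, so the geostrophic wind blows 90° to the left of the pressure-gradient force (low pressure on the right).
Rotating 045° by 90° counterclockwise gives 315° — the wind blows toward the northwest.

315°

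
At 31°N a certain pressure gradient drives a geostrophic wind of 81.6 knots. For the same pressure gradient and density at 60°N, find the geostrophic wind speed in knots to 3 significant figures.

48.5 knots

With the same pressure gradient and density, V_g ∝ 1/f ∝ 1/sin φ.
V₂ = V₁ · sin φ₁ / sin φ₂ = 81.6 × sin 31° / sin 60°
V₂ = 81.6 × 0.5150/0.8660 = 48.5 knots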